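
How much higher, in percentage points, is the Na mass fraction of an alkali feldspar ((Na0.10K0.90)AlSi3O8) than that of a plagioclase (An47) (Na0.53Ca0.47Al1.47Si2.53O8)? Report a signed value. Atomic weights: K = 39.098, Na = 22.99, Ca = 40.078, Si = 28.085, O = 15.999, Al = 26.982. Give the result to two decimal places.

-3.69 percentage points

M((Na0.10K0.90)AlSi3O8) = 276.716 g/mol, so wt% Na = 2.299/276.716 × 100 = 0.83%.
M(Na0.53Ca0.47Al1.47Si2.53O8) = 269.732 g/mol, so wt% Na = 12.185/269.732 × 100 = 4.52%.
0.83 − 4.52 = -3.69 pp.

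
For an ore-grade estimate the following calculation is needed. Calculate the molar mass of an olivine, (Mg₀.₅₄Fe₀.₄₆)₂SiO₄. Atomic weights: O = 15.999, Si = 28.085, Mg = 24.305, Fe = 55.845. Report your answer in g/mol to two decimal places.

M = 1.08*24.305 + 0.92*55.845 + 1*28.085 + 4*15.999

169.71 g/mol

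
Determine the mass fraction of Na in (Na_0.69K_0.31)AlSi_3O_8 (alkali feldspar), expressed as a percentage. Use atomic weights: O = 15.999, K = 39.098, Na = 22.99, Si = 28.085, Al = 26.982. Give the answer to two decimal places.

5.94 wt%

Formula mass = 0.69*22.99 + 0.31*39.098 + 1*26.982 + 3*28.085 + 8*15.999 = 267.212 g/mol, of which 15.863 g is Na.
So Na makes up 15.863/267.212 = 0.0594 of the mass, i.e. 5.94%.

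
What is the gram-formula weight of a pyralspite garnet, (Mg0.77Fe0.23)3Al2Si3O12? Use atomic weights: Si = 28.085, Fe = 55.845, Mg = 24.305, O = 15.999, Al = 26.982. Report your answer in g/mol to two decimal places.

The formula mass is the sum 2.31·24.305 + 0.69·55.845 + 2·26.982 + 3·28.085 + 12·15.999.

424.88 g/mol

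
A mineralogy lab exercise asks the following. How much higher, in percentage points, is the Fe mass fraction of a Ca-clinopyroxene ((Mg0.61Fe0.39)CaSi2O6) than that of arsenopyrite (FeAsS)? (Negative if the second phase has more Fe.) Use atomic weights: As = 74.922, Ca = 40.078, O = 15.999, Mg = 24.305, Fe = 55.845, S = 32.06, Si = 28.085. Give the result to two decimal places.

Fe in (Mg0.61Fe0.39)CaSi2O6: molar mass 228.848 g/mol; 0.39×55.845 = 21.780 g → 9.52 wt%.
Fe in FeAsS: molar mass 162.827 g/mol; 1×55.845 = 55.845 g → 34.30 wt%.
Difference = 9.52 − 34.30 = -24.78 percentage points.

-24.78 percentage points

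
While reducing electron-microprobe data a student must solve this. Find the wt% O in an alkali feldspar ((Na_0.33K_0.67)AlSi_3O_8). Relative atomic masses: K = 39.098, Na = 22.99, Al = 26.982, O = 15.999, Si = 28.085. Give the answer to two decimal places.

Formula mass = 0.33×22.99 + 0.67×39.098 + 1×26.982 + 3×28.085 + 8×15.999 = 273.011 g/mol, of which 127.992 g is O.
So O makes up 127.992/273.011 = 0.4688 of the mass, i.e. 46.88%.

46.88 mass %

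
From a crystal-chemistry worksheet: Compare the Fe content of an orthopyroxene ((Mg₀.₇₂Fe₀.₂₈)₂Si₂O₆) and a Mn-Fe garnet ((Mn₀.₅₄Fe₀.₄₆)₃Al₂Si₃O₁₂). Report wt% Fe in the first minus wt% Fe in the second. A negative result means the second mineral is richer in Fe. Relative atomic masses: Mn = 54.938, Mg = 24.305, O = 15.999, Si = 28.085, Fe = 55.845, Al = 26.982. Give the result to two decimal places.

-1.21 percentage points

First mineral: 31.273 g Fe in 218.436 g formula = 14.32 wt% Fe.
Second mineral: 77.066 g Fe in 496.273 g formula = 15.53 wt% Fe.
14.32% − 15.53% gives a difference of -1.21 percentage points.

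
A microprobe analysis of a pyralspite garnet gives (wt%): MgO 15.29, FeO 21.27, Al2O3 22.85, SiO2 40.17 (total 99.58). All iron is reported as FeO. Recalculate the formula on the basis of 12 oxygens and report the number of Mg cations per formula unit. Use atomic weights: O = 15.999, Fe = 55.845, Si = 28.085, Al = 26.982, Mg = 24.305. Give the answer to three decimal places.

MgO (M=40.304): mol = 0.37937; Mg = 0.37937, O = 0.37937.
FeO (M=71.844): mol = 0.29606; Fe = 0.29606, O = 0.29606.
Al2O3 (M=101.961): mol = 0.22411; Al = 0.44822, O = 0.67233.
SiO2 (M=60.083): mol = 0.66858; Si = 0.66858, O = 1.33716.
ΣO = 2.68492; factor = 12/ΣO = 4.46941.
Mg apfu = 0.37937 × 4.46941 = 1.696.

1.696 Mg apfu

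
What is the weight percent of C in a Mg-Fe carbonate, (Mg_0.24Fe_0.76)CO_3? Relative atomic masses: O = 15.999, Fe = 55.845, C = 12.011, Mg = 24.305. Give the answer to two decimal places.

11.09 wt%

Molar mass of (Mg_0.24Fe_0.76)CO_3: 0.24·24.305 + 0.76·55.845 + 1·12.011 + 3·15.999 = 108.283 g/mol.
Mass of C per formula unit: 1 × 12.011 = 12.011 g.
Weight fraction C = 12.011 / 108.283 = 0.1109.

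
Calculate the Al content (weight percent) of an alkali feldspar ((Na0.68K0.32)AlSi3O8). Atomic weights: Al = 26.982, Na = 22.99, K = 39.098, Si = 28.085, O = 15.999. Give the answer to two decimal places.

10.09 weight percent

Molar mass of (Na0.68K0.32)AlSi3O8: 0.68*22.99 + 0.32*39.098 + 1*26.982 + 3*28.085 + 8*15.999 = 267.374 g/mol.
Mass of Al per formula unit: 1 × 26.982 = 26.982 g.
Weight fraction Al = 26.982 / 267.374 = 0.1009.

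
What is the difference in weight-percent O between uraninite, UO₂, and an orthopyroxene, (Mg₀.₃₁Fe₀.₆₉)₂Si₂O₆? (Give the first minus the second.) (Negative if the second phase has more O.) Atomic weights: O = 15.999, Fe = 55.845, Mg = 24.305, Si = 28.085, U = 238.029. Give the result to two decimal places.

First mineral: 31.998 g O in 270.027 g formula = 11.85 wt% O.
Second mineral: 95.994 g O in 244.299 g formula = 39.29 wt% O.
11.85% − 39.29% gives a difference of -27.44 percentage points.

-27.44 percentage points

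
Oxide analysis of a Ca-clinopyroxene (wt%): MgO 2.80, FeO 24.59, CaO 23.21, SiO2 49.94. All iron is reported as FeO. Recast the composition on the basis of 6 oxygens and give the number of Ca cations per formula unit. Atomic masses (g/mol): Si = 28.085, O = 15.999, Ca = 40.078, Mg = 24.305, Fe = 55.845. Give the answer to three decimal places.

2.80 wt% MgO ÷ 40.304 g/mol = 0.06947 mol, giving 0.06947 Mg and 0.06947 O.
24.59 wt% FeO ÷ 71.844 g/mol = 0.34227 mol, giving 0.34227 Fe and 0.34227 O.
23.21 wt% CaO ÷ 56.077 g/mol = 0.41390 mol, giving 0.41390 Ca and 0.41390 O.
49.94 wt% SiO2 ÷ 60.083 g/mol = 0.83118 mol, giving 0.83118 Si and 1.66236 O.
Oxygen sums to 2.48800; scaling by 6/2.48800 = 2.41158 puts the formula on 6 O.
Ca: 0.41390 × 2.41158 = 0.998 atoms per formula unit.

0.998 Ca apfu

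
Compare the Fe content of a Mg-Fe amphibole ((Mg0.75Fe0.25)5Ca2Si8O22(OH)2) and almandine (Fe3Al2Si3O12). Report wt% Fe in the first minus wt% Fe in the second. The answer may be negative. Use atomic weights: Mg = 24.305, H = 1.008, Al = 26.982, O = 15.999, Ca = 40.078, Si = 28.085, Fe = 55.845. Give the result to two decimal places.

-25.46 percentage points

First mineral: 69.806 g Fe in 851.778 g formula = 8.20 wt% Fe.
Second mineral: 167.535 g Fe in 497.742 g formula = 33.66 wt% Fe.
8.20% − 33.66% gives a difference of -25.46 percentage points.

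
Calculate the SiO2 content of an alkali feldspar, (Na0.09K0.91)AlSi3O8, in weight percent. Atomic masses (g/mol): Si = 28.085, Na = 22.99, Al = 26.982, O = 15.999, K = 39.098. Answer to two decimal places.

65.10 wt%

Molar mass of (Na0.09K0.91)AlSi3O8 = 0.09·22.99 + 0.91·39.098 + 1·26.982 + 3·28.085 + 8·15.999 = 276.877 g/mol.
Each formula unit contains 3 Si, equivalent to 3/1 = 3.0000 mol SiO2.
M(SiO2) = 1×28.085 + 2×15.999 = 60.083 g/mol.
Mass of SiO2 per formula unit = 3.0000 × 60.083 = 180.249 g.
SiO2 wt% = 180.249 / 276.877 × 100 = 65.10%.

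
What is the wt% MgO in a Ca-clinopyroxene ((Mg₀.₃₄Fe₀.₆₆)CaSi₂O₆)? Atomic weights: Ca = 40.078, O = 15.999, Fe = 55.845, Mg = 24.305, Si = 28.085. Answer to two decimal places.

Molar mass of (Mg₀.₃₄Fe₀.₆₆)CaSi₂O₆ = 0.34×24.305 + 0.66×55.845 + 1×40.078 + 2×28.085 + 6×15.999 = 237.363 g/mol.
Each formula unit contains 0.34 Mg, equivalent to 0.34/1 = 0.3400 mol MgO.
M(MgO) = 1×24.305 + 1×15.999 = 40.304 g/mol.
Mass of MgO per formula unit = 0.3400 × 40.304 = 13.703 g.
MgO wt% = 13.703 / 237.363 × 100 = 5.77%.

5.77 wt%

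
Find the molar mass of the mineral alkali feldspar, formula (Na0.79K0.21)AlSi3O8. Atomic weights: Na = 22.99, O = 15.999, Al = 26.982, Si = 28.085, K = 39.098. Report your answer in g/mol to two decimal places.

Na: 0.79 × 22.99 = 18.1621
K: 0.21 × 39.098 = 8.2106
Al: 1 × 26.982 = 26.9820
Si: 3 × 28.085 = 84.2550
O: 8 × 15.999 = 127.9920
Summing the contributions gives the formula mass.

265.60 g/mol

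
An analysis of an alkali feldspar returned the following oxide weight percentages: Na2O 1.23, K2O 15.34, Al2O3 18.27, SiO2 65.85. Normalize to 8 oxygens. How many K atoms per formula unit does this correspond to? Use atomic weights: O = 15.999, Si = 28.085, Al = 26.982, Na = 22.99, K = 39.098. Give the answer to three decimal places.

0.895 K apfu

Na2O (M=61.979): mol = 0.01985; Na = 0.03970, O = 0.01985.
K2O (M=94.195): mol = 0.16285; K = 0.32570, O = 0.16285.
Al2O3 (M=101.961): mol = 0.17919; Al = 0.35838, O = 0.53757.
SiO2 (M=60.083): mol = 1.09598; Si = 1.09598, O = 2.19196.
ΣO = 2.91223; factor = 8/ΣO = 2.74704.
K apfu = 0.32570 × 2.74704 = 0.895.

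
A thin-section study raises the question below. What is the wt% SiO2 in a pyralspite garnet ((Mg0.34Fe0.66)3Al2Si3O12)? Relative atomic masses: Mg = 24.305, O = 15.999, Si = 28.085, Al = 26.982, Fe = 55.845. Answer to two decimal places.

38.72 wt%

M((Mg0.34Fe0.66)3Al2Si3O12) = 465.571 g/mol; M(SiO2) = 60.083 g/mol.
Moles SiO2 per formula unit = 3 Si ÷ 1 = 3.0000.
SiO2 fraction = (3.0000 × 60.083) / 465.571 = 180.249/465.571 = 0.3872.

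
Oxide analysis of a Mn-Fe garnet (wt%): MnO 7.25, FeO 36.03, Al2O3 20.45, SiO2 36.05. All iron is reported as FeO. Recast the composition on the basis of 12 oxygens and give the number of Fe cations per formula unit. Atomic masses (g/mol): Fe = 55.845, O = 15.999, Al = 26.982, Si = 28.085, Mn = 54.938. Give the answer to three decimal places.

2.502 Fe apfu

MnO (M=70.937): mol = 0.10220; Mn = 0.10220, O = 0.10220.
FeO (M=71.844): mol = 0.50150; Fe = 0.50150, O = 0.50150.
Al2O3 (M=101.961): mol = 0.20057; Al = 0.40114, O = 0.60171.
SiO2 (M=60.083): mol = 0.60000; Si = 0.60000, O = 1.20000.
ΣO = 2.40541; factor = 12/ΣO = 4.98875.
Fe apfu = 0.50150 × 4.98875 = 2.502.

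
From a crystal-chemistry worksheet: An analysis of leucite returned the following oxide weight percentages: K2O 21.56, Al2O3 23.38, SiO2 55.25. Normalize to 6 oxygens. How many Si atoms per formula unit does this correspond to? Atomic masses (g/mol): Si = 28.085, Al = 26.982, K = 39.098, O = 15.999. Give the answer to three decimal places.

K2O: 21.56/94.195 = 0.22889 mol → 0.45778 mol K, 0.22889 mol O.
Al2O3: 23.38/101.961 = 0.22930 mol → 0.45860 mol Al, 0.68790 mol O.
SiO2: 55.25/60.083 = 0.91956 mol → 0.91956 mol Si, 1.83912 mol O.
Total oxygen = 2.75591 mol. Normalization factor = 6/2.75591 = 2.17714.
Si per 6 O = 0.91956 × 2.17714 = 2.002.

2.002 Si apfu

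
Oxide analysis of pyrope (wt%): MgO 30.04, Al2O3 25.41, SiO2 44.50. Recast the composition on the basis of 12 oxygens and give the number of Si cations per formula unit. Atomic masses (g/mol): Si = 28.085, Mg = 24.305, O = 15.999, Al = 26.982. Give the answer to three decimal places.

30.04 wt% MgO ÷ 40.304 g/mol = 0.74534 mol, giving 0.74534 Mg and 0.74534 O.
25.41 wt% Al2O3 ÷ 101.961 g/mol = 0.24921 mol, giving 0.49842 Al and 0.74763 O.
44.50 wt% SiO2 ÷ 60.083 g/mol = 0.74064 mol, giving 0.74064 Si and 1.48128 O.
Oxygen sums to 2.97425; scaling by 12/2.97425 = 4.03463 puts the formula on 12 O.
Si: 0.74064 × 4.03463 = 2.988 atoms per formula unit.

2.988 Si apfu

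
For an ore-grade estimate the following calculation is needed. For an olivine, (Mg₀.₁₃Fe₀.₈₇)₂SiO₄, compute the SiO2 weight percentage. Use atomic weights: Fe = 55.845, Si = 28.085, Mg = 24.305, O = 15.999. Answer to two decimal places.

30.72 wt%

Molar mass of (Mg₀.₁₃Fe₀.₈₇)₂SiO₄ = 0.26*24.305 + 1.74*55.845 + 1*28.085 + 4*15.999 = 195.571 g/mol.
Each formula unit contains 1 Si, equivalent to 1/1 = 1.0000 mol SiO2.
M(SiO2) = 1×28.085 + 2×15.999 = 60.083 g/mol.
Mass of SiO2 per formula unit = 1.0000 × 60.083 = 60.083 g.
SiO2 wt% = 60.083 / 195.571 × 100 = 30.72%.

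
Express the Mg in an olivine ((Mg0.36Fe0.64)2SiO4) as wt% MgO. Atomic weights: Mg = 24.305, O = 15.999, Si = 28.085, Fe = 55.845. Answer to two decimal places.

Molar mass of (Mg0.36Fe0.64)2SiO4 = 0.72×24.305 + 1.28×55.845 + 1×28.085 + 4×15.999 = 181.062 g/mol.
Each formula unit contains 0.72 Mg, equivalent to 0.72/1 = 0.7200 mol MgO.
M(MgO) = 1×24.305 + 1×15.999 = 40.304 g/mol.
Mass of MgO per formula unit = 0.7200 × 40.304 = 29.019 g.
MgO wt% = 29.019 / 181.062 × 100 = 16.03%.

16.03 wt%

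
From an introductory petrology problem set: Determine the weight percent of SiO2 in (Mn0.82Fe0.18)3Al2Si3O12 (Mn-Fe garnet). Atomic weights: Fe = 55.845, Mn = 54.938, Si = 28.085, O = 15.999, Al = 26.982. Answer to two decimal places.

M((Mn0.82Fe0.18)3Al2Si3O12) = 495.511 g/mol; M(SiO2) = 60.083 g/mol.
Moles SiO2 per formula unit = 3 Si ÷ 1 = 3.0000.
SiO2 fraction = (3.0000 × 60.083) / 495.511 = 180.249/495.511 = 0.3638.

36.38 wt%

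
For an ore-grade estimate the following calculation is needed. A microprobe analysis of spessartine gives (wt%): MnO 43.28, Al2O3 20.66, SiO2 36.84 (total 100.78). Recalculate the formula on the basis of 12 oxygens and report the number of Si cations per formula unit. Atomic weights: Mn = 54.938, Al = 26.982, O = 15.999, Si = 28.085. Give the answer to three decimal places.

3.010 Si apfu

MnO (M=70.937): mol = 0.61012; Mn = 0.61012, O = 0.61012.
Al2O3 (M=101.961): mol = 0.20263; Al = 0.40526, O = 0.60789.
SiO2 (M=60.083): mol = 0.61315; Si = 0.61315, O = 1.22630.
ΣO = 2.44431; factor = 12/ΣO = 4.90936.
Si apfu = 0.61315 × 4.90936 = 3.010.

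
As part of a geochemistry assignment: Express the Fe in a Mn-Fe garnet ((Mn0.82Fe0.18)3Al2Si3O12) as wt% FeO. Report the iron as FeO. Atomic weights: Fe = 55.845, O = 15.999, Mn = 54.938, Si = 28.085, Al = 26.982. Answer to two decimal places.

M((Mn0.82Fe0.18)3Al2Si3O12) = 495.511 g/mol; M(FeO) = 71.844 g/mol.
Moles FeO per formula unit = 0.54 Fe ÷ 1 = 0.5400.
FeO fraction = (0.5400 × 71.844) / 495.511 = 38.796/495.511 = 0.0783.

7.83 wt%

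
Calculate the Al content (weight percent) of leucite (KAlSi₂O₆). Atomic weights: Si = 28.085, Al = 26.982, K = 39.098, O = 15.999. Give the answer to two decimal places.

Formula mass = 1*39.098 + 1*26.982 + 2*28.085 + 6*15.999 = 218.244 g/mol, of which 26.982 g is Al.
So Al makes up 26.982/218.244 = 0.1236 of the mass, i.e. 12.36%.

12.36 weight percent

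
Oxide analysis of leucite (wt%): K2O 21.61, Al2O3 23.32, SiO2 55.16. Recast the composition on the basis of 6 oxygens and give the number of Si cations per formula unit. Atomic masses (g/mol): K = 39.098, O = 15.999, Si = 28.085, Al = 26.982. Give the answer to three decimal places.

K2O: 21.61/94.195 = 0.22942 mol → 0.45884 mol K, 0.22942 mol O.
Al2O3: 23.32/101.961 = 0.22871 mol → 0.45742 mol Al, 0.68613 mol O.
SiO2: 55.16/60.083 = 0.91806 mol → 0.91806 mol Si, 1.83612 mol O.
Total oxygen = 2.75167 mol. Normalization factor = 6/2.75167 = 2.18049.
Si per 6 O = 0.91806 × 2.18049 = 2.002.

2.002 Si apfu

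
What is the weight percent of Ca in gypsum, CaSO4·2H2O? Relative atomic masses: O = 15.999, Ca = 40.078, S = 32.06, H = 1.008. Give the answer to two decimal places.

23.28 weight percent

M(CaSO4·2H2O) = 172.164 g/mol.
Ca contributes 1 × 40.078 = 40.078 g per mole.
40.078/172.164 = 0.2328 → 23.28%.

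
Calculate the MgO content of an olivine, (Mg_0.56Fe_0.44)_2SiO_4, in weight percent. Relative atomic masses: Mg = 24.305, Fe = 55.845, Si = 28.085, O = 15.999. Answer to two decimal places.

26.80 wt%

Molar mass of (Mg_0.56Fe_0.44)_2SiO_4 = 1.12*24.305 + 0.88*55.845 + 1*28.085 + 4*15.999 = 168.446 g/mol.
Each formula unit contains 1.12 Mg, equivalent to 1.12/1 = 1.1200 mol MgO.
M(MgO) = 1×24.305 + 1×15.999 = 40.304 g/mol.
Mass of MgO per formula unit = 1.1200 × 40.304 = 45.140 g.
MgO wt% = 45.140 / 168.446 × 100 = 26.80%.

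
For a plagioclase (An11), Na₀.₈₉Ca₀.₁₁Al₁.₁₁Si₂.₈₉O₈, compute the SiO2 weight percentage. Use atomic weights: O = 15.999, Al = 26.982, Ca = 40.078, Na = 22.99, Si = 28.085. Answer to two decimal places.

65.78 wt%

Formula mass = 263.977 g/mol.
2.89 Si → 2.8900 mol SiO2 per formula unit; M(SiO2) = 60.083, so SiO2 mass = 173.640 g.
173.640/263.977 × 100 = 65.78 wt%.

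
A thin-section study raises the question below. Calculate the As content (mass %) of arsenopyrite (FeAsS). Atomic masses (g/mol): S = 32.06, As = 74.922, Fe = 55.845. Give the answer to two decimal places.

46.01 mass %

M(FeAsS) = 162.827 g/mol.
As contributes 1 × 74.922 = 74.922 g per mole.
74.922/162.827 = 0.4601 → 46.01%.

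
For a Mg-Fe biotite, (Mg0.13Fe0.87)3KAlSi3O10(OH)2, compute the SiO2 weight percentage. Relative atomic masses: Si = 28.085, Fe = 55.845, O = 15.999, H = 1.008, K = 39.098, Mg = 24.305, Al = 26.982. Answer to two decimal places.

36.08 wt%

Formula mass = 499.573 g/mol.
3 Si → 3.0000 mol SiO2 per formula unit; M(SiO2) = 60.083, so SiO2 mass = 180.249 g.
180.249/499.573 × 100 = 36.08 wt%.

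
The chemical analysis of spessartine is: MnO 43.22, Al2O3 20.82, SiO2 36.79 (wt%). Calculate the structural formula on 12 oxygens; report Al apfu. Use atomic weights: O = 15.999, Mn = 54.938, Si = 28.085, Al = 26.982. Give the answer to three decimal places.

43.22 wt% MnO ÷ 70.937 g/mol = 0.60927 mol, giving 0.60927 Mn and 0.60927 O.
20.82 wt% Al2O3 ÷ 101.961 g/mol = 0.20420 mol, giving 0.40840 Al and 0.61260 O.
36.79 wt% SiO2 ÷ 60.083 g/mol = 0.61232 mol, giving 0.61232 Si and 1.22464 O.
Oxygen sums to 2.44651; scaling by 12/2.44651 = 4.90495 puts the formula on 12 O.
Al: 0.40840 × 4.90495 = 2.003 atoms per formula unit.

2.003 Al apfu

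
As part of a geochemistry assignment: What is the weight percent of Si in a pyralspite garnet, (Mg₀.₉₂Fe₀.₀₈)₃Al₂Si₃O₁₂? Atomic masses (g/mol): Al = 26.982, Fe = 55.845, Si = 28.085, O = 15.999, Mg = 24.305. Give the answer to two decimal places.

20.52 weight percent

Formula mass = 2.76·24.305 + 0.24·55.845 + 2·26.982 + 3·28.085 + 12·15.999 = 410.692 g/mol, of which 84.255 g is Si.
So Si makes up 84.255/410.692 = 0.2052 of the mass, i.e. 20.52%.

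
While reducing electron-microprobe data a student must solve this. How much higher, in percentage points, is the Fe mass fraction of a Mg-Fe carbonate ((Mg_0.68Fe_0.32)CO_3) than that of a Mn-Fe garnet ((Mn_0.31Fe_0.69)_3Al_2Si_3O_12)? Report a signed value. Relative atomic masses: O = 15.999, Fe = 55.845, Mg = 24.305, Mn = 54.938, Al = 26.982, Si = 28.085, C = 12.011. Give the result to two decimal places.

-4.33 percentage points

M((Mg_0.68Fe_0.32)CO_3) = 94.406 g/mol, so wt% Fe = 17.870/94.406 × 100 = 18.93%.
M((Mn_0.31Fe_0.69)_3Al_2Si_3O_12) = 496.898 g/mol, so wt% Fe = 115.599/496.898 × 100 = 23.26%.
18.93 − 23.26 = -4.33 pp.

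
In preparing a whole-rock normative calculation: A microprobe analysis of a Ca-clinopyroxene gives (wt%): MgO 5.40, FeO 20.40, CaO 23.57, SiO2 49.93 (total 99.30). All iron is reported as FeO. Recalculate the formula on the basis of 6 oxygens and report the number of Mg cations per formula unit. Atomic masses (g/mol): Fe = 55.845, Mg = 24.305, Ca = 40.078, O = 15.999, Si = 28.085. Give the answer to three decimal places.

MgO (M=40.304): mol = 0.13398; Mg = 0.13398, O = 0.13398.
FeO (M=71.844): mol = 0.28395; Fe = 0.28395, O = 0.28395.
CaO (M=56.077): mol = 0.42031; Ca = 0.42031, O = 0.42031.
SiO2 (M=60.083): mol = 0.83102; Si = 0.83102, O = 1.66204.
ΣO = 2.50028; factor = 6/ΣO = 2.39973.
Mg apfu = 0.13398 × 2.39973 = 0.322.

0.322 Mg apfu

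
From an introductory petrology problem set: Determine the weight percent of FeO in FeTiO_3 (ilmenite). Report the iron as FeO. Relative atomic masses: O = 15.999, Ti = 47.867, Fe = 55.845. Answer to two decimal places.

Formula mass = 151.709 g/mol.
1 Fe → 1.0000 mol FeO per formula unit; M(FeO) = 71.844, so FeO mass = 71.844 g.
71.844/151.709 × 100 = 47.36 wt%.

47.36 wt%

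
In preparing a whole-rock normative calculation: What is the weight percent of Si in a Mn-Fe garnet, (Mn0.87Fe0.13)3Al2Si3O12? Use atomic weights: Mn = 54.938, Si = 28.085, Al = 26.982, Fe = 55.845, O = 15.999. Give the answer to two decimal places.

M((Mn0.87Fe0.13)3Al2Si3O12) = 495.375 g/mol.
Si contributes 3 × 28.085 = 84.255 g per mole.
84.255/495.375 = 0.1701 → 17.01%.

17.01 weight percent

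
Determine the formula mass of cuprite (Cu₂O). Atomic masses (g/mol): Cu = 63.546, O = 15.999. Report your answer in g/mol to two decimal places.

The formula mass is the sum 2·63.546 + 1·15.999.

143.09 g/mol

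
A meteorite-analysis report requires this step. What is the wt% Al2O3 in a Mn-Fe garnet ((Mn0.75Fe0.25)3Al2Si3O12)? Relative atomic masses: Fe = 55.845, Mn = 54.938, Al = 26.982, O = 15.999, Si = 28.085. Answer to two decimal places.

20.57 wt%

Molar mass of (Mn0.75Fe0.25)3Al2Si3O12 = 2.25·54.938 + 0.75·55.845 + 2·26.982 + 3·28.085 + 12·15.999 = 495.701 g/mol.
Each formula unit contains 2 Al, equivalent to 2/2 = 1.0000 mol Al2O3.
M(Al2O3) = 2×26.982 + 3×15.999 = 101.961 g/mol.
Mass of Al2O3 per formula unit = 1.0000 × 101.961 = 101.961 g.
Al2O3 wt% = 101.961 / 495.701 × 100 = 20.57%.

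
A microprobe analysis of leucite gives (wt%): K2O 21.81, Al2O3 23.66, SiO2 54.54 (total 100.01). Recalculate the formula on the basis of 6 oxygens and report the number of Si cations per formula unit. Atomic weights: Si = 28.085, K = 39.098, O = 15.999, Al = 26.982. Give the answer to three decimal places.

21.81 wt% K2O ÷ 94.195 g/mol = 0.23154 mol, giving 0.46308 K and 0.23154 O.
23.66 wt% Al2O3 ÷ 101.961 g/mol = 0.23205 mol, giving 0.46410 Al and 0.69615 O.
54.54 wt% SiO2 ÷ 60.083 g/mol = 0.90774 mol, giving 0.90774 Si and 1.81548 O.
Oxygen sums to 2.74317; scaling by 6/2.74317 = 2.18725 puts the formula on 6 O.
Si: 0.90774 × 2.18725 = 1.985 atoms per formula unit.

1.985 Si apfu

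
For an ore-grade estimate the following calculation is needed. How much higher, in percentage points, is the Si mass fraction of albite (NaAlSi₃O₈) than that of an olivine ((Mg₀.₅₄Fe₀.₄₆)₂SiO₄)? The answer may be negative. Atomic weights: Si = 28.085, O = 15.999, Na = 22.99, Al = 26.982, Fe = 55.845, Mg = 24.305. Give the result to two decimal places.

Si in NaAlSi₃O₈: molar mass 262.219 g/mol; 3×28.085 = 84.255 g → 32.13 wt%.
Si in (Mg₀.₅₄Fe₀.₄₆)₂SiO₄: molar mass 169.708 g/mol; 1×28.085 = 28.085 g → 16.55 wt%.
Difference = 32.13 − 16.55 = 15.58 percentage points.

15.58 percentage points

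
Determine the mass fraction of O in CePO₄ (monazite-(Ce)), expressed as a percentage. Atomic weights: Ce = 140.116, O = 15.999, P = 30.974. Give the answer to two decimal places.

Formula mass = 1×140.116 + 1×30.974 + 4×15.999 = 235.086 g/mol, of which 63.996 g is O.
So O makes up 63.996/235.086 = 0.2722 of the mass, i.e. 27.22%.

27.22 weight percent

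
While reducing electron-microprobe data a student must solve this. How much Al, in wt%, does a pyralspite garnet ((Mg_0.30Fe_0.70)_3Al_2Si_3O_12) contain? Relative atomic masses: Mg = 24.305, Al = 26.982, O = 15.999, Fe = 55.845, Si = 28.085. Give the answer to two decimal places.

11.50 wt%

Molar mass of (Mg_0.30Fe_0.70)_3Al_2Si_3O_12: 0.90·24.305 + 2.10·55.845 + 2·26.982 + 3·28.085 + 12·15.999 = 469.356 g/mol.
Mass of Al per formula unit: 2 × 26.982 = 53.964 g.
Weight fraction Al = 53.964 / 469.356 = 0.1150.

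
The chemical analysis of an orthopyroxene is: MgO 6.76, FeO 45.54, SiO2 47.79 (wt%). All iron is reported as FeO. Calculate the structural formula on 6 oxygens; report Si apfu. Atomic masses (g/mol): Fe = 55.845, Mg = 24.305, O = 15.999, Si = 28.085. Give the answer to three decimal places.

1.995 Si apfu

6.76 wt% MgO ÷ 40.304 g/mol = 0.16773 mol, giving 0.16773 Mg and 0.16773 O.
45.54 wt% FeO ÷ 71.844 g/mol = 0.63387 mol, giving 0.63387 Fe and 0.63387 O.
47.79 wt% SiO2 ÷ 60.083 g/mol = 0.79540 mol, giving 0.79540 Si and 1.59080 O.
Oxygen sums to 2.39240; scaling by 6/2.39240 = 2.50794 puts the formula on 6 O.
Si: 0.79540 × 2.50794 = 1.995 atoms per formula unit.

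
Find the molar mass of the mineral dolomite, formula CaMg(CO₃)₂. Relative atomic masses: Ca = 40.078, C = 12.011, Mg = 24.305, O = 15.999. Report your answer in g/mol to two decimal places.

M = 1(40.078) + 1(24.305) + 2(12.011) + 6(15.999)

184.40 g/mol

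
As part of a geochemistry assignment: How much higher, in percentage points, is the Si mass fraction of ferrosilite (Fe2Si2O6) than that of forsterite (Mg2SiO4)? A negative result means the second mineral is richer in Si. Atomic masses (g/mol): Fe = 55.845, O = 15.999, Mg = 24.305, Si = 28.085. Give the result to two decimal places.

First mineral: 56.170 g Si in 263.854 g formula = 21.29 wt% Si.
Second mineral: 28.085 g Si in 140.691 g formula = 19.96 wt% Si.
21.29% − 19.96% gives a difference of 1.33 percentage points.

1.33 percentage points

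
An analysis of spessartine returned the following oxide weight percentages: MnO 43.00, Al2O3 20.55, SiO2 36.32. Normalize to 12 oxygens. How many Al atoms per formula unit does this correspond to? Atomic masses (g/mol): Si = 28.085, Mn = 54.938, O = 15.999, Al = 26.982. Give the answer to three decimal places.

MnO: 43.00/70.937 = 0.60617 mol → 0.60617 mol Mn, 0.60617 mol O.
Al2O3: 20.55/101.961 = 0.20155 mol → 0.40310 mol Al, 0.60465 mol O.
SiO2: 36.32/60.083 = 0.60450 mol → 0.60450 mol Si, 1.20900 mol O.
Total oxygen = 2.41982 mol. Normalization factor = 12/2.41982 = 4.95905.
Al per 12 O = 0.40310 × 4.95905 = 1.999.

1.999 Al apfu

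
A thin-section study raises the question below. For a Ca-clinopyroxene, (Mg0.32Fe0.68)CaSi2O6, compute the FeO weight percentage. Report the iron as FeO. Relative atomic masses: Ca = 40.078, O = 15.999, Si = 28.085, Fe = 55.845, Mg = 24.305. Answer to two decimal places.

20.53 wt%

Molar mass of (Mg0.32Fe0.68)CaSi2O6 = 0.32·24.305 + 0.68·55.845 + 1·40.078 + 2·28.085 + 6·15.999 = 237.994 g/mol.
Each formula unit contains 0.68 Fe, equivalent to 0.68/1 = 0.6800 mol FeO.
M(FeO) = 1×55.845 + 1×15.999 = 71.844 g/mol.
Mass of FeO per formula unit = 0.6800 × 71.844 = 48.854 g.
FeO wt% = 48.854 / 237.994 × 100 = 20.53%.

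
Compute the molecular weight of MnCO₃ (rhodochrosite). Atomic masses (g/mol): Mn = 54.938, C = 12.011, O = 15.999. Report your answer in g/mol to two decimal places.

114.95 g/mol

The formula mass is the sum 1·54.938 + 1·12.011 + 3·15.999.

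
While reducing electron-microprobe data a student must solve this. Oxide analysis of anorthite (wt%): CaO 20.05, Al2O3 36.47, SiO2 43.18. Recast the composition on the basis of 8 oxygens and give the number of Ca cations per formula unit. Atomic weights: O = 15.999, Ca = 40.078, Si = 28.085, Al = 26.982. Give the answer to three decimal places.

CaO: 20.05/56.077 = 0.35754 mol → 0.35754 mol Ca, 0.35754 mol O.
Al2O3: 36.47/101.961 = 0.35769 mol → 0.71538 mol Al, 1.07307 mol O.
SiO2: 43.18/60.083 = 0.71867 mol → 0.71867 mol Si, 1.43734 mol O.
Total oxygen = 2.86795 mol. Normalization factor = 8/2.86795 = 2.78945.
Ca per 8 O = 0.35754 × 2.78945 = 0.997.

0.997 Ca apfu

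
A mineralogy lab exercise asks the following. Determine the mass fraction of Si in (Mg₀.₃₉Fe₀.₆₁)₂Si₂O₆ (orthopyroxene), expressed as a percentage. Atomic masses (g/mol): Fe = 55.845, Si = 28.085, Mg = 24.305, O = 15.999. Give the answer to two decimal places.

23.48 wt%

Formula mass = 0.78·24.305 + 1.22·55.845 + 2·28.085 + 6·15.999 = 239.253 g/mol, of which 56.170 g is Si.
So Si makes up 56.170/239.253 = 0.2348 of the mass, i.e. 23.48%.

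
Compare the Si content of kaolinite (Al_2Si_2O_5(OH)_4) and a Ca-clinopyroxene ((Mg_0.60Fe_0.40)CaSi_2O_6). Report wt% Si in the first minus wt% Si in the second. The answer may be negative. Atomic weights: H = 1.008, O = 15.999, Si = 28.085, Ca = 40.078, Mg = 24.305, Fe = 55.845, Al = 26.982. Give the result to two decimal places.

-2.75 percentage points

Si in Al_2Si_2O_5(OH)_4: molar mass 258.157 g/mol; 2×28.085 = 56.170 g → 21.76 wt%.
Si in (Mg_0.60Fe_0.40)CaSi_2O_6: molar mass 229.163 g/mol; 2×28.085 = 56.170 g → 24.51 wt%.
Difference = 21.76 − 24.51 = -2.75 percentage points.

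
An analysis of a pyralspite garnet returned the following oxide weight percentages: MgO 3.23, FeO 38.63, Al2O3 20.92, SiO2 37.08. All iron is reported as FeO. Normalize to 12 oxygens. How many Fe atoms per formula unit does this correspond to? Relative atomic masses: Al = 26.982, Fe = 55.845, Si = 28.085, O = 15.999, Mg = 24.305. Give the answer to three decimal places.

MgO: 3.23/40.304 = 0.08014 mol → 0.08014 mol Mg, 0.08014 mol O.
FeO: 38.63/71.844 = 0.53769 mol → 0.53769 mol Fe, 0.53769 mol O.
Al2O3: 20.92/101.961 = 0.20518 mol → 0.41036 mol Al, 0.61554 mol O.
SiO2: 37.08/60.083 = 0.61715 mol → 0.61715 mol Si, 1.23430 mol O.
Total oxygen = 2.46767 mol. Normalization factor = 12/2.46767 = 4.86289.
Fe per 12 O = 0.53769 × 4.86289 = 2.615.

2.615 Fe apfu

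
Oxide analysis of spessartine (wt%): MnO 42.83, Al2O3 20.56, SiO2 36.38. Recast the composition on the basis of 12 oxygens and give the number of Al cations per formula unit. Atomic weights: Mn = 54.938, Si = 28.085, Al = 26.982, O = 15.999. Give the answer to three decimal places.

MnO: 42.83/70.937 = 0.60378 mol → 0.60378 mol Mn, 0.60378 mol O.
Al2O3: 20.56/101.961 = 0.20165 mol → 0.40330 mol Al, 0.60495 mol O.
SiO2: 36.38/60.083 = 0.60550 mol → 0.60550 mol Si, 1.21100 mol O.
Total oxygen = 2.41973 mol. Normalization factor = 12/2.41973 = 4.95923.
Al per 12 O = 0.40330 × 4.95923 = 2.000.

2.000 Al apfu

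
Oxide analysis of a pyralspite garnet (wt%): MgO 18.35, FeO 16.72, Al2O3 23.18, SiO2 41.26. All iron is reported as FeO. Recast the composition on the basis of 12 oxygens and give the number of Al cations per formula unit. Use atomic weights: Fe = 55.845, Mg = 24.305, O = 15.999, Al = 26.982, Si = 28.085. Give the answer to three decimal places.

1.989 Al apfu

MgO: 18.35/40.304 = 0.45529 mol → 0.45529 mol Mg, 0.45529 mol O.
FeO: 16.72/71.844 = 0.23273 mol → 0.23273 mol Fe, 0.23273 mol O.
Al2O3: 23.18/101.961 = 0.22734 mol → 0.45468 mol Al, 0.68202 mol O.
SiO2: 41.26/60.083 = 0.68672 mol → 0.68672 mol Si, 1.37344 mol O.
Total oxygen = 2.74348 mol. Normalization factor = 12/2.74348 = 4.37401.
Al per 12 O = 0.45468 × 4.37401 = 1.989.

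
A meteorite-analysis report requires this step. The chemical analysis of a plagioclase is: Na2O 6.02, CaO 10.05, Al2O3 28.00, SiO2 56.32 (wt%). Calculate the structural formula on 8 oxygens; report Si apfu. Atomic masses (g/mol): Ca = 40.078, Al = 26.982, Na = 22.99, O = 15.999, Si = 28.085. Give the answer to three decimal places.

Na2O: 6.02/61.979 = 0.09713 mol → 0.19426 mol Na, 0.09713 mol O.
CaO: 10.05/56.077 = 0.17922 mol → 0.17922 mol Ca, 0.17922 mol O.
Al2O3: 28.00/101.961 = 0.27461 mol → 0.54922 mol Al, 0.82383 mol O.
SiO2: 56.32/60.083 = 0.93737 mol → 0.93737 mol Si, 1.87474 mol O.
Total oxygen = 2.97492 mol. Normalization factor = 8/2.97492 = 2.68915.
Si per 8 O = 0.93737 × 2.68915 = 2.521.

2.521 Si apfu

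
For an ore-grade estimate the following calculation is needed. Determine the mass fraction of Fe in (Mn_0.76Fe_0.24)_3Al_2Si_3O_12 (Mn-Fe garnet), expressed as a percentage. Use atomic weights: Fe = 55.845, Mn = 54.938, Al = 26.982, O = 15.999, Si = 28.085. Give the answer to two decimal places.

8.11 wt%

Formula mass = 2.28×54.938 + 0.72×55.845 + 2×26.982 + 3×28.085 + 12×15.999 = 495.674 g/mol, of which 40.208 g is Fe.
So Fe makes up 40.208/495.674 = 0.0811 of the mass, i.e. 8.11%.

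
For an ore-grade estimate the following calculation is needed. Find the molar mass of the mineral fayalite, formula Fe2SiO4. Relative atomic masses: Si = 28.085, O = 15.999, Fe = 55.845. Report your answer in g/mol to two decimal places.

The formula mass is the sum 2×55.845 + 1×28.085 + 4×15.999.

203.77 g/mol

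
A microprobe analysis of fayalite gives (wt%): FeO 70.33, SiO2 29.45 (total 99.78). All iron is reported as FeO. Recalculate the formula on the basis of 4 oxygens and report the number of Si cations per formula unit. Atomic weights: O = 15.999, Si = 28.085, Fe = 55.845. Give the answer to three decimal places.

1.001 Si apfu

FeO: 70.33/71.844 = 0.97893 mol → 0.97893 mol Fe, 0.97893 mol O.
SiO2: 29.45/60.083 = 0.49016 mol → 0.49016 mol Si, 0.98032 mol O.
Total oxygen = 1.95925 mol. Normalization factor = 4/1.95925 = 2.04160.
Si per 4 O = 0.49016 × 2.04160 = 1.001.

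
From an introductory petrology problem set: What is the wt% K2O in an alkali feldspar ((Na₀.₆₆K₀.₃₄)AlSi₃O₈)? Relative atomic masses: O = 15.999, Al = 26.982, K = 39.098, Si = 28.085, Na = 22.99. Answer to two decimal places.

Formula mass = 267.696 g/mol.
0.34 K → 0.1700 mol K2O per formula unit; M(K2O) = 94.195, so K2O mass = 16.013 g.
16.013/267.696 × 100 = 5.98 wt%.

5.98 wt%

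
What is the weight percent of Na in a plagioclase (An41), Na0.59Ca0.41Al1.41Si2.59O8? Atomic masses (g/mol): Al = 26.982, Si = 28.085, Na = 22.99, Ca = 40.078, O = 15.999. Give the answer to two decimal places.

Molar mass of Na0.59Ca0.41Al1.41Si2.59O8: 0.59·22.99 + 0.41·40.078 + 1.41·26.982 + 2.59·28.085 + 8·15.999 = 268.773 g/mol.
Mass of Na per formula unit: 0.59 × 22.99 = 13.564 g.
Weight fraction Na = 13.564 / 268.773 = 0.0505.

5.05 weight percent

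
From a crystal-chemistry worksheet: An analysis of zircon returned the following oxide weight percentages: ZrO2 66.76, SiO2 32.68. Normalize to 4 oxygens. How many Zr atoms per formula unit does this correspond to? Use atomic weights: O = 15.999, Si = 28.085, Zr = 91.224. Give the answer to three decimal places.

0.998 Zr apfu

ZrO2: 66.76/123.222 = 0.54179 mol → 0.54179 mol Zr, 1.08358 mol O.
SiO2: 32.68/60.083 = 0.54391 mol → 0.54391 mol Si, 1.08782 mol O.
Total oxygen = 2.17140 mol. Normalization factor = 4/2.17140 = 1.84213.
Zr per 4 O = 0.54179 × 1.84213 = 0.998.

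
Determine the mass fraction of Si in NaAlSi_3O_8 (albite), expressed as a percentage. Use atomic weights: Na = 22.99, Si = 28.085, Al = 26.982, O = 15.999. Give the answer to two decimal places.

Molar mass of NaAlSi_3O_8: 1×22.99 + 1×26.982 + 3×28.085 + 8×15.999 = 262.219 g/mol.
Mass of Si per formula unit: 3 × 28.085 = 84.255 g.
Weight fraction Si = 84.255 / 262.219 = 0.3213.

32.13 wt%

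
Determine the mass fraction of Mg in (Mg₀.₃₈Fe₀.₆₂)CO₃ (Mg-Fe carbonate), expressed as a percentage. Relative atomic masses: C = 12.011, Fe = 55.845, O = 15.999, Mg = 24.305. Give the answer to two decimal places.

Molar mass of (Mg₀.₃₈Fe₀.₆₂)CO₃: 0.38*24.305 + 0.62*55.845 + 1*12.011 + 3*15.999 = 103.868 g/mol.
Mass of Mg per formula unit: 0.38 × 24.305 = 9.236 g.
Weight fraction Mg = 9.236 / 103.868 = 0.0889.

8.89 wt%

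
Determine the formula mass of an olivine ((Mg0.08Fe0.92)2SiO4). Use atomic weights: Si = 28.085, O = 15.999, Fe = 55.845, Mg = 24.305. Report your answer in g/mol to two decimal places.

Mg: 0.16 × 24.305 = 3.8888
Fe: 1.84 × 55.845 = 102.7548
Si: 1 × 28.085 = 28.0850
O: 4 × 15.999 = 63.9960
Summing the contributions gives the formula mass.

198.72 g/mol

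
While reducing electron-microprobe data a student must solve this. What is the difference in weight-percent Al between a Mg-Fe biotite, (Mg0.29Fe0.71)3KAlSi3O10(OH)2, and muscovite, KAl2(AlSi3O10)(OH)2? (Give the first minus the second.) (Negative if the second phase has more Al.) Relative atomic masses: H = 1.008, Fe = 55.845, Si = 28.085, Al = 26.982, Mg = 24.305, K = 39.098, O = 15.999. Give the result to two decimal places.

-14.75 percentage points

M((Mg0.29Fe0.71)3KAlSi3O10(OH)2) = 484.434 g/mol, so wt% Al = 26.982/484.434 × 100 = 5.57%.
M(KAl2(AlSi3O10)(OH)2) = 398.303 g/mol, so wt% Al = 80.946/398.303 × 100 = 20.32%.
5.57 − 20.32 = -14.75 pp.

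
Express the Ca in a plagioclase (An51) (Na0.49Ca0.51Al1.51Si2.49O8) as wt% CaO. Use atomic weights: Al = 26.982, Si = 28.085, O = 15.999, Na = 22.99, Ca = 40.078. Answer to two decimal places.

Molar mass of Na0.49Ca0.51Al1.51Si2.49O8 = 0.49·22.99 + 0.51·40.078 + 1.51·26.982 + 2.49·28.085 + 8·15.999 = 270.371 g/mol.
Each formula unit contains 0.51 Ca, equivalent to 0.51/1 = 0.5100 mol CaO.
M(CaO) = 1×40.078 + 1×15.999 = 56.077 g/mol.
Mass of CaO per formula unit = 0.5100 × 56.077 = 28.599 g.
CaO wt% = 28.599 / 270.371 × 100 = 10.58%.

10.58 wt%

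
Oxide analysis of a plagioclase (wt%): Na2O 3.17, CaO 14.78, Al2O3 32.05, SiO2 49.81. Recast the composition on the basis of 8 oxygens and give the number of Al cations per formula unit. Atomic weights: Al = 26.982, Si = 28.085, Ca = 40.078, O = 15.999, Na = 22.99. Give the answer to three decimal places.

3.17 wt% Na2O ÷ 61.979 g/mol = 0.05115 mol, giving 0.10230 Na and 0.05115 O.
14.78 wt% CaO ÷ 56.077 g/mol = 0.26357 mol, giving 0.26357 Ca and 0.26357 O.
32.05 wt% Al2O3 ÷ 101.961 g/mol = 0.31434 mol, giving 0.62868 Al and 0.94302 O.
49.81 wt% SiO2 ÷ 60.083 g/mol = 0.82902 mol, giving 0.82902 Si and 1.65804 O.
Oxygen sums to 2.91578; scaling by 8/2.91578 = 2.74369 puts the formula on 8 O.
Al: 0.62868 × 2.74369 = 1.725 atoms per formula unit.

1.725 Al apfu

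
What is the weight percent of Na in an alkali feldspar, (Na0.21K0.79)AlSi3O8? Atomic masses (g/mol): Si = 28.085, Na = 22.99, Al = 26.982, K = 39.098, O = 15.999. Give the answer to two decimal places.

Formula mass = 0.21·22.99 + 0.79·39.098 + 1·26.982 + 3·28.085 + 8·15.999 = 274.944 g/mol, of which 4.828 g is Na.
So Na makes up 4.828/274.944 = 0.0176 of the mass, i.e. 1.76%.

1.76 weight percent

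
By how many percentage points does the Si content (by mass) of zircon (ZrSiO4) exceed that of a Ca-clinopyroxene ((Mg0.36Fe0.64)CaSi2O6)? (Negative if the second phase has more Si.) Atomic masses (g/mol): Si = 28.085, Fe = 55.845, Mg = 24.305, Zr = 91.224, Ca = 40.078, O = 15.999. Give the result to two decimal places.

First mineral: 28.085 g Si in 183.305 g formula = 15.32 wt% Si.
Second mineral: 56.170 g Si in 236.733 g formula = 23.73 wt% Si.
15.32% − 23.73% gives a difference of -8.41 percentage points.

-8.41 percentage points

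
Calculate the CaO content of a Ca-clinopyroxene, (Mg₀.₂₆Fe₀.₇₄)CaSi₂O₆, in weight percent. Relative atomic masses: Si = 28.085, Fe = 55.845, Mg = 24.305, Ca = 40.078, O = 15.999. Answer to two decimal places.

Formula mass = 239.887 g/mol.
1 Ca → 1.0000 mol CaO per formula unit; M(CaO) = 56.077, so CaO mass = 56.077 g.
56.077/239.887 × 100 = 23.38 wt%.

23.38 wt%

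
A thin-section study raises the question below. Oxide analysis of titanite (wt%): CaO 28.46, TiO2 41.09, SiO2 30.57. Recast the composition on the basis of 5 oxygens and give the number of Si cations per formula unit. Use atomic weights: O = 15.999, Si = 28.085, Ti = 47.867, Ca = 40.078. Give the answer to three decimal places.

0.996 Si apfu

CaO: 28.46/56.077 = 0.50752 mol → 0.50752 mol Ca, 0.50752 mol O.
TiO2: 41.09/79.865 = 0.51449 mol → 0.51449 mol Ti, 1.02898 mol O.
SiO2: 30.57/60.083 = 0.50880 mol → 0.50880 mol Si, 1.01760 mol O.
Total oxygen = 2.55410 mol. Normalization factor = 5/2.55410 = 1.95764.
Si per 5 O = 0.50880 × 1.95764 = 0.996.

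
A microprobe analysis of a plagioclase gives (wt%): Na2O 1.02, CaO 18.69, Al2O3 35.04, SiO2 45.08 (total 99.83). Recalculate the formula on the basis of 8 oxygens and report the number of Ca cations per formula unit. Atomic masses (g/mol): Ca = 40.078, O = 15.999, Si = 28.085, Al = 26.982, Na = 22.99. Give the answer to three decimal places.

0.925 Ca apfu

Na2O: 1.02/61.979 = 0.01646 mol → 0.03292 mol Na, 0.01646 mol O.
CaO: 18.69/56.077 = 0.33329 mol → 0.33329 mol Ca, 0.33329 mol O.
Al2O3: 35.04/101.961 = 0.34366 mol → 0.68732 mol Al, 1.03098 mol O.
SiO2: 45.08/60.083 = 0.75030 mol → 0.75030 mol Si, 1.50060 mol O.
Total oxygen = 2.88133 mol. Normalization factor = 8/2.88133 = 2.77650.
Ca per 8 O = 0.33329 × 2.77650 = 0.925.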